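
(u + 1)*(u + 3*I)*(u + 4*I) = u^3 + u^2 + 7*I*u^2 - 12*u + 7*I*u - 12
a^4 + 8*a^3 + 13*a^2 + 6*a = a*(a + 1)^2*(a + 6)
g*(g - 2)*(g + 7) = g^3 + 5*g^2 - 14*g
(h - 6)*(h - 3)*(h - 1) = h^3 - 10*h^2 + 27*h - 18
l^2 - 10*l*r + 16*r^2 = (l - 8*r)*(l - 2*r)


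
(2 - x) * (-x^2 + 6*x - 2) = x^3 - 8*x^2 + 14*x - 4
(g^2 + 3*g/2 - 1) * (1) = g^2 + 3*g/2 - 1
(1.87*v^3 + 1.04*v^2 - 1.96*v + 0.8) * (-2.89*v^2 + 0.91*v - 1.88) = -5.4043*v^5 - 1.3039*v^4 + 3.0952*v^3 - 6.0508*v^2 + 4.4128*v - 1.504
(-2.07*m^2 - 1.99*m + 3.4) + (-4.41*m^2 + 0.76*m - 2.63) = -6.48*m^2 - 1.23*m + 0.77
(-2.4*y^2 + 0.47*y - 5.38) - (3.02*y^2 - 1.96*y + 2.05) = -5.42*y^2 + 2.43*y - 7.43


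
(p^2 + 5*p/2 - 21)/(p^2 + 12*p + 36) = (p - 7/2)/(p + 6)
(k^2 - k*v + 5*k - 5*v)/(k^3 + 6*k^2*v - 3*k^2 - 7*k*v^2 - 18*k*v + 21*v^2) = (k + 5)/(k^2 + 7*k*v - 3*k - 21*v)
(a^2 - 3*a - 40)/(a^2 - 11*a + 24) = (a + 5)/(a - 3)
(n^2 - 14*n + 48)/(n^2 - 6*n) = (n - 8)/n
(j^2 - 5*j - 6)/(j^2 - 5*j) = (j^2 - 5*j - 6)/(j*(j - 5))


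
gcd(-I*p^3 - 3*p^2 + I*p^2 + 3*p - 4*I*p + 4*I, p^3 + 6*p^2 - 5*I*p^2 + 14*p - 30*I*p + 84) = 1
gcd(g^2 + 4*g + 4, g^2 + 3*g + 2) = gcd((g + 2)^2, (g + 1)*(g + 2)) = g + 2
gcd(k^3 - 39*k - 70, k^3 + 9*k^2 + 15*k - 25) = k + 5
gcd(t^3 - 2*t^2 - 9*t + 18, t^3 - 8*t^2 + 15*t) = t - 3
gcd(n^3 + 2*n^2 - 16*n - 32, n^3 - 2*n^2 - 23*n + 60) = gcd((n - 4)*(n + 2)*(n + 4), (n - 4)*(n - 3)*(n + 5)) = n - 4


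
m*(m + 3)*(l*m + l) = l*m^3 + 4*l*m^2 + 3*l*m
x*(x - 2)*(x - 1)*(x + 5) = x^4 + 2*x^3 - 13*x^2 + 10*x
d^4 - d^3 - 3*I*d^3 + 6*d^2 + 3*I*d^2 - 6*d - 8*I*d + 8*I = (d - 1)*(d - 4*I)*(d - I)*(d + 2*I)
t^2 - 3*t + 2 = (t - 2)*(t - 1)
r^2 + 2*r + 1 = (r + 1)^2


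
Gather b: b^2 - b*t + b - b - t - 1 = b^2 - b*t - t - 1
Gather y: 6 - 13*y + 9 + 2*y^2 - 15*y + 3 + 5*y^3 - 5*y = 5*y^3 + 2*y^2 - 33*y + 18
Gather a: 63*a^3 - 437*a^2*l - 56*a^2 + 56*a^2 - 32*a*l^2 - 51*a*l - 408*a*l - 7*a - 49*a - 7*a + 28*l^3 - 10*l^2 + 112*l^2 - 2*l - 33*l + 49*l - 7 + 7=63*a^3 - 437*a^2*l + a*(-32*l^2 - 459*l - 63) + 28*l^3 + 102*l^2 + 14*l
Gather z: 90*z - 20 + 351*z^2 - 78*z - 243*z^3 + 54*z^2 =-243*z^3 + 405*z^2 + 12*z - 20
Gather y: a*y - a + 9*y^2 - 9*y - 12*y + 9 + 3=-a + 9*y^2 + y*(a - 21) + 12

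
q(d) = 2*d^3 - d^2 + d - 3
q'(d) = 6*d^2 - 2*d + 1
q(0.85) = -1.64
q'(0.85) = 3.64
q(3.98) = 111.23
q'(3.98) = 88.08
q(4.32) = 143.90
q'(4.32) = 104.33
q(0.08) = -2.93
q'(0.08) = 0.88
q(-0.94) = -6.48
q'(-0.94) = 8.18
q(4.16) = 127.84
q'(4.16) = 96.51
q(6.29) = 461.44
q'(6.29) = 225.80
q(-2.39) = -38.41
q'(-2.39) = 40.05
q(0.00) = -3.00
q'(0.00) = 1.00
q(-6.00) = -477.00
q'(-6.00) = 229.00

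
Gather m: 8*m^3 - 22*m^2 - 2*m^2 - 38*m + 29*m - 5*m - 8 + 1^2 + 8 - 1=8*m^3 - 24*m^2 - 14*m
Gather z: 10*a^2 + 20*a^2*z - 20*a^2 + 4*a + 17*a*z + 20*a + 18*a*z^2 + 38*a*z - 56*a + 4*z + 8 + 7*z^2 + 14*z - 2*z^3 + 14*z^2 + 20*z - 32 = -10*a^2 - 32*a - 2*z^3 + z^2*(18*a + 21) + z*(20*a^2 + 55*a + 38) - 24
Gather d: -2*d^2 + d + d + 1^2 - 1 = -2*d^2 + 2*d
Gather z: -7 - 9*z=-9*z - 7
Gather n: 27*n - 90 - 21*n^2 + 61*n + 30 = -21*n^2 + 88*n - 60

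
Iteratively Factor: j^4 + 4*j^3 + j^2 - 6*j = (j - 1)*(j^3 + 5*j^2 + 6*j) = j*(j - 1)*(j^2 + 5*j + 6) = j*(j - 1)*(j + 3)*(j + 2)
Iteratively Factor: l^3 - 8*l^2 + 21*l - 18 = (l - 2)*(l^2 - 6*l + 9) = (l - 3)*(l - 2)*(l - 3)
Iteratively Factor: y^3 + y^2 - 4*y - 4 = (y + 1)*(y^2 - 4) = (y + 1)*(y + 2)*(y - 2)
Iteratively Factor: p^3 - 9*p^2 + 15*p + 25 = (p - 5)*(p^2 - 4*p - 5) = (p - 5)*(p + 1)*(p - 5)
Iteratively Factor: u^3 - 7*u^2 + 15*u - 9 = (u - 3)*(u^2 - 4*u + 3) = (u - 3)^2*(u - 1)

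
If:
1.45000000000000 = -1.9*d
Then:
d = -0.76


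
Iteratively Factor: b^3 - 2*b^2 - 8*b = (b - 4)*(b^2 + 2*b) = b*(b - 4)*(b + 2)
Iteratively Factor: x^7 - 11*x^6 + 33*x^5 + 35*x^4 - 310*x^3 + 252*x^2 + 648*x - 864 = (x + 2)*(x^6 - 13*x^5 + 59*x^4 - 83*x^3 - 144*x^2 + 540*x - 432) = (x - 3)*(x + 2)*(x^5 - 10*x^4 + 29*x^3 + 4*x^2 - 132*x + 144) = (x - 3)^2*(x + 2)*(x^4 - 7*x^3 + 8*x^2 + 28*x - 48) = (x - 3)^3*(x + 2)*(x^3 - 4*x^2 - 4*x + 16) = (x - 4)*(x - 3)^3*(x + 2)*(x^2 - 4) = (x - 4)*(x - 3)^3*(x + 2)^2*(x - 2)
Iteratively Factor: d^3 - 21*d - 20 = (d + 1)*(d^2 - d - 20) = (d + 1)*(d + 4)*(d - 5)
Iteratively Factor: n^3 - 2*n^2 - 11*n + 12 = (n + 3)*(n^2 - 5*n + 4) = (n - 4)*(n + 3)*(n - 1)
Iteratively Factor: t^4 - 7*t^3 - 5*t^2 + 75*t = (t + 3)*(t^3 - 10*t^2 + 25*t) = (t - 5)*(t + 3)*(t^2 - 5*t) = t*(t - 5)*(t + 3)*(t - 5)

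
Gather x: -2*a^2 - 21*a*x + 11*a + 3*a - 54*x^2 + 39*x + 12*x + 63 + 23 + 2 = -2*a^2 + 14*a - 54*x^2 + x*(51 - 21*a) + 88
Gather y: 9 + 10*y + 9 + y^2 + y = y^2 + 11*y + 18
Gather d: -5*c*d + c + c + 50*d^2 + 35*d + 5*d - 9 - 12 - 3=2*c + 50*d^2 + d*(40 - 5*c) - 24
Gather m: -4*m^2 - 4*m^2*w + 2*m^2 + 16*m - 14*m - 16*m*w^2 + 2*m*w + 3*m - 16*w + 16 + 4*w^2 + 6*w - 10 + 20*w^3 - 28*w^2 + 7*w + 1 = m^2*(-4*w - 2) + m*(-16*w^2 + 2*w + 5) + 20*w^3 - 24*w^2 - 3*w + 7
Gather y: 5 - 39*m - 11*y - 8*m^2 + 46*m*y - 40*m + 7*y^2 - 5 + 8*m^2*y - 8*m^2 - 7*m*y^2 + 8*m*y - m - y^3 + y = -16*m^2 - 80*m - y^3 + y^2*(7 - 7*m) + y*(8*m^2 + 54*m - 10)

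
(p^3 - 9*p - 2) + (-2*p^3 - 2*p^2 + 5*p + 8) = -p^3 - 2*p^2 - 4*p + 6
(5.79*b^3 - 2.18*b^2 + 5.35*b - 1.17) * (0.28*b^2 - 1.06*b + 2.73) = 1.6212*b^5 - 6.7478*b^4 + 19.6155*b^3 - 11.95*b^2 + 15.8457*b - 3.1941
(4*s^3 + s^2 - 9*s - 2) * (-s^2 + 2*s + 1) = -4*s^5 + 7*s^4 + 15*s^3 - 15*s^2 - 13*s - 2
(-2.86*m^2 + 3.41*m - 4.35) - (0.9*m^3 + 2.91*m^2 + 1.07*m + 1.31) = -0.9*m^3 - 5.77*m^2 + 2.34*m - 5.66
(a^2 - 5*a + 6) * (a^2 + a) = a^4 - 4*a^3 + a^2 + 6*a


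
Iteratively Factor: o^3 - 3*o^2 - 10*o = (o - 5)*(o^2 + 2*o) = o*(o - 5)*(o + 2)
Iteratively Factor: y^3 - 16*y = (y - 4)*(y^2 + 4*y) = y*(y - 4)*(y + 4)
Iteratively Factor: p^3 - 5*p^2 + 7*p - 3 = (p - 3)*(p^2 - 2*p + 1) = (p - 3)*(p - 1)*(p - 1)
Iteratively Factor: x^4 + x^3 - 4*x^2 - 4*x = (x + 1)*(x^3 - 4*x) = (x - 2)*(x + 1)*(x^2 + 2*x) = x*(x - 2)*(x + 1)*(x + 2)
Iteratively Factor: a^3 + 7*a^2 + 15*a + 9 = (a + 3)*(a^2 + 4*a + 3) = (a + 1)*(a + 3)*(a + 3)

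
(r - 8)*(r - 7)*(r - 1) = r^3 - 16*r^2 + 71*r - 56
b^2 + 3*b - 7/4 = (b - 1/2)*(b + 7/2)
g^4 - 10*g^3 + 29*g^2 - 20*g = g*(g - 5)*(g - 4)*(g - 1)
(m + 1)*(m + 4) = m^2 + 5*m + 4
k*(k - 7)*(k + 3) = k^3 - 4*k^2 - 21*k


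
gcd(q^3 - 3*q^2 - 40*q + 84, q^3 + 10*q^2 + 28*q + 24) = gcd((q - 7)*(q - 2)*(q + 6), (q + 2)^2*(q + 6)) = q + 6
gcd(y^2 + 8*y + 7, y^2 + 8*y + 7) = y^2 + 8*y + 7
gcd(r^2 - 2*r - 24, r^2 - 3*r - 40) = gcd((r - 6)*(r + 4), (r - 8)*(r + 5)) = 1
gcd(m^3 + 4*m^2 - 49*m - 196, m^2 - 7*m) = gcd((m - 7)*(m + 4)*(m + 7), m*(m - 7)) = m - 7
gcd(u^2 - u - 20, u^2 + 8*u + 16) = u + 4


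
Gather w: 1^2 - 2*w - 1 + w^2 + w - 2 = w^2 - w - 2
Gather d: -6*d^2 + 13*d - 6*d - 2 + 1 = -6*d^2 + 7*d - 1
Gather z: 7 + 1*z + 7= z + 14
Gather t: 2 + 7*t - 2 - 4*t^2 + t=-4*t^2 + 8*t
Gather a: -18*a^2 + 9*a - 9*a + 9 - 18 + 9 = -18*a^2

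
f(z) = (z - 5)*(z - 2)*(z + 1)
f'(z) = (z - 5)*(z - 2) + (z - 5)*(z + 1) + (z - 2)*(z + 1) = 3*z^2 - 12*z + 3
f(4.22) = -9.04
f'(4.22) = 5.79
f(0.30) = 10.39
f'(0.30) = -0.33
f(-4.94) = -271.80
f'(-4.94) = 135.49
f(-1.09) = -1.69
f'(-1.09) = 19.64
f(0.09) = 10.22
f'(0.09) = 1.94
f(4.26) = -8.80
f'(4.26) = 6.32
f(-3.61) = -126.07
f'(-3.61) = 85.42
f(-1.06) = -1.11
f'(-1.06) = 19.09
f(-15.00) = -4760.00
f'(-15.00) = 858.00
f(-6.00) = -440.00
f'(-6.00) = 183.00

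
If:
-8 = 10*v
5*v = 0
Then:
No Solution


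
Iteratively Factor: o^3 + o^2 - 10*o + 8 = (o - 1)*(o^2 + 2*o - 8) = (o - 1)*(o + 4)*(o - 2)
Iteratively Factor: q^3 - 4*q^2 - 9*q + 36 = (q - 3)*(q^2 - q - 12) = (q - 4)*(q - 3)*(q + 3)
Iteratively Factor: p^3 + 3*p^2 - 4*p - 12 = (p + 2)*(p^2 + p - 6) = (p + 2)*(p + 3)*(p - 2)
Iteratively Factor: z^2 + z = (z + 1)*(z)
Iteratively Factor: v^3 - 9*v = (v - 3)*(v^2 + 3*v) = v*(v - 3)*(v + 3)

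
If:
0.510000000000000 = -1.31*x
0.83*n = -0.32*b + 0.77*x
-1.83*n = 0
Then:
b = -0.94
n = 0.00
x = -0.39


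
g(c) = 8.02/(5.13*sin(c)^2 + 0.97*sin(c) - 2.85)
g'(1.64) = 0.60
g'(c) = 8.02*(-10.26*sin(c)*cos(c) - 0.97*cos(c))/(5.13*sin(c)^2 + 0.97*sin(c) - 2.85)^2 = -(82.2852*sin(c) + 7.7794)*cos(c)/(5.13*sin(c)^2 + 0.97*sin(c) - 2.85)^2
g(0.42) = -5.01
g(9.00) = -5.08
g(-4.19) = 4.35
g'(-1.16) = 82.41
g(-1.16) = 14.01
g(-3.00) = -2.78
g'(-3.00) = -0.46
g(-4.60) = 2.52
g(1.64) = 2.49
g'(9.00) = 15.24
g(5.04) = 9.66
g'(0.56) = -55.41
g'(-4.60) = 0.99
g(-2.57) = -4.28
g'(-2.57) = -8.80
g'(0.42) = -14.71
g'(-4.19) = 11.61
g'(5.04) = 32.72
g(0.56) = -9.04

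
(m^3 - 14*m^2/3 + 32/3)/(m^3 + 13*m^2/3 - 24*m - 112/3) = (m - 2)/(m + 7)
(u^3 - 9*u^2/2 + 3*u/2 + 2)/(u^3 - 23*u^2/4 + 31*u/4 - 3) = 2*(2*u + 1)/(4*u - 3)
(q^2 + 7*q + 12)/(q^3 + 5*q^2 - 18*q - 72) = (q + 4)/(q^2 + 2*q - 24)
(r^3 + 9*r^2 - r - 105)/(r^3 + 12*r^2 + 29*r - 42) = (r^2 + 2*r - 15)/(r^2 + 5*r - 6)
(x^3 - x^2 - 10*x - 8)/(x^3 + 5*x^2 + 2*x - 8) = (x^2 - 3*x - 4)/(x^2 + 3*x - 4)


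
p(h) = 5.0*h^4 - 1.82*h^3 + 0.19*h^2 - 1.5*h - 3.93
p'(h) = 20.0*h^3 - 5.46*h^2 + 0.38*h - 1.5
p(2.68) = 216.32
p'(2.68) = 345.28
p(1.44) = 10.37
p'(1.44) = 47.45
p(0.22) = -4.26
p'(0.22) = -1.47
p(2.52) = 166.01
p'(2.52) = 284.84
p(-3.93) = 1308.10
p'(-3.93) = -1301.29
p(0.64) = -4.45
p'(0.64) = 1.75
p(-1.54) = 33.60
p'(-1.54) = -88.08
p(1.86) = 42.07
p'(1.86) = 109.01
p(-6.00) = 6885.03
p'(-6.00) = -4520.34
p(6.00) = 6080.79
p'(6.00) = 4124.22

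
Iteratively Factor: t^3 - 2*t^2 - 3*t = (t + 1)*(t^2 - 3*t) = t*(t + 1)*(t - 3)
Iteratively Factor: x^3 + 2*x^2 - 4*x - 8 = (x + 2)*(x^2 - 4) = (x + 2)^2*(x - 2)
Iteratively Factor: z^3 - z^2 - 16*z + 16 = (z - 4)*(z^2 + 3*z - 4) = (z - 4)*(z - 1)*(z + 4)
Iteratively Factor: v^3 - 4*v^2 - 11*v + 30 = (v - 5)*(v^2 + v - 6) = (v - 5)*(v - 2)*(v + 3)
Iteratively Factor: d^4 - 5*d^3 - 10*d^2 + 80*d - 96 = (d - 4)*(d^3 - d^2 - 14*d + 24) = (d - 4)*(d - 3)*(d^2 + 2*d - 8) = (d - 4)*(d - 3)*(d - 2)*(d + 4)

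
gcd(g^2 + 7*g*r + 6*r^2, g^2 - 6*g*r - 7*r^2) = g + r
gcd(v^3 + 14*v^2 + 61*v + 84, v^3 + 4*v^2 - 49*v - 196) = v^2 + 11*v + 28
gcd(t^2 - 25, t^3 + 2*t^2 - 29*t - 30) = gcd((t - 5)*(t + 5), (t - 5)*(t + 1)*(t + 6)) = t - 5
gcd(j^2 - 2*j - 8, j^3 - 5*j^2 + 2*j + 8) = j - 4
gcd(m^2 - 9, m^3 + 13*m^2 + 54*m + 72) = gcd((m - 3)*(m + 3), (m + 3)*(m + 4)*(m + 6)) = m + 3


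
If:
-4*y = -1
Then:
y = 1/4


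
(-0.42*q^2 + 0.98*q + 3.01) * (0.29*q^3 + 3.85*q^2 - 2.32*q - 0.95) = -0.1218*q^5 - 1.3328*q^4 + 5.6203*q^3 + 9.7139*q^2 - 7.9142*q - 2.8595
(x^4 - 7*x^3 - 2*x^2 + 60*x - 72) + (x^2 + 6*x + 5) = x^4 - 7*x^3 - x^2 + 66*x - 67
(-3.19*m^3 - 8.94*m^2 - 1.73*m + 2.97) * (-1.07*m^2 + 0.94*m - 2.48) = 3.4133*m^5 + 6.5672*m^4 + 1.3587*m^3 + 17.3671*m^2 + 7.0822*m - 7.3656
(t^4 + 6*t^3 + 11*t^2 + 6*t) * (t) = t^5 + 6*t^4 + 11*t^3 + 6*t^2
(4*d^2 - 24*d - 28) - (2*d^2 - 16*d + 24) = 2*d^2 - 8*d - 52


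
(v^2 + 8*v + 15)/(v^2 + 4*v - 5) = (v + 3)/(v - 1)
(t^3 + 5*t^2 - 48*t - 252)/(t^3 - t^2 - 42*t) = (t + 6)/t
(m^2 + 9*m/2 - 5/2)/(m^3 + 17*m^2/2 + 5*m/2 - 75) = (2*m - 1)/(2*m^2 + 7*m - 30)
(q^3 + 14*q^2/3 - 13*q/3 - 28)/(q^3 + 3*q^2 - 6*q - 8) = (q^2 + 2*q/3 - 7)/(q^2 - q - 2)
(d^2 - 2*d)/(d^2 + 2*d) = (d - 2)/(d + 2)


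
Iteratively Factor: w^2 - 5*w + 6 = (w - 3)*(w - 2)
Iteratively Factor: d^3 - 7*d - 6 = (d - 3)*(d^2 + 3*d + 2) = (d - 3)*(d + 1)*(d + 2)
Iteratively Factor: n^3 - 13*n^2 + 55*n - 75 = (n - 5)*(n^2 - 8*n + 15) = (n - 5)*(n - 3)*(n - 5)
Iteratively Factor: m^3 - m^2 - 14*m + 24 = (m - 3)*(m^2 + 2*m - 8) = (m - 3)*(m + 4)*(m - 2)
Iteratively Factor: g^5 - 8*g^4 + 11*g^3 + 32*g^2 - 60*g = (g - 3)*(g^4 - 5*g^3 - 4*g^2 + 20*g) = (g - 3)*(g - 2)*(g^3 - 3*g^2 - 10*g) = (g - 5)*(g - 3)*(g - 2)*(g^2 + 2*g) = (g - 5)*(g - 3)*(g - 2)*(g + 2)*(g)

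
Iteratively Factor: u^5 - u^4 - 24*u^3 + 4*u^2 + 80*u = (u - 5)*(u^4 + 4*u^3 - 4*u^2 - 16*u) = u*(u - 5)*(u^3 + 4*u^2 - 4*u - 16) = u*(u - 5)*(u + 2)*(u^2 + 2*u - 8) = u*(u - 5)*(u - 2)*(u + 2)*(u + 4)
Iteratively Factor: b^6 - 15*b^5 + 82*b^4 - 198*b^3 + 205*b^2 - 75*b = (b - 3)*(b^5 - 12*b^4 + 46*b^3 - 60*b^2 + 25*b) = (b - 5)*(b - 3)*(b^4 - 7*b^3 + 11*b^2 - 5*b) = b*(b - 5)*(b - 3)*(b^3 - 7*b^2 + 11*b - 5) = b*(b - 5)*(b - 3)*(b - 1)*(b^2 - 6*b + 5) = b*(b - 5)^2*(b - 3)*(b - 1)*(b - 1)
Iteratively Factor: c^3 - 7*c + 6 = (c + 3)*(c^2 - 3*c + 2) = (c - 1)*(c + 3)*(c - 2)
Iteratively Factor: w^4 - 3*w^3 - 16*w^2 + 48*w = (w + 4)*(w^3 - 7*w^2 + 12*w) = (w - 4)*(w + 4)*(w^2 - 3*w) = (w - 4)*(w - 3)*(w + 4)*(w)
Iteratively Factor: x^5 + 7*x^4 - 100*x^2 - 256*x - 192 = (x + 4)*(x^4 + 3*x^3 - 12*x^2 - 52*x - 48) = (x + 3)*(x + 4)*(x^3 - 12*x - 16) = (x + 2)*(x + 3)*(x + 4)*(x^2 - 2*x - 8) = (x + 2)^2*(x + 3)*(x + 4)*(x - 4)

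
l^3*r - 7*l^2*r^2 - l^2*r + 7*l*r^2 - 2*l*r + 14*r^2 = (l - 2)*(l - 7*r)*(l*r + r)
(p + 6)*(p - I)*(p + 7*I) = p^3 + 6*p^2 + 6*I*p^2 + 7*p + 36*I*p + 42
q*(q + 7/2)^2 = q^3 + 7*q^2 + 49*q/4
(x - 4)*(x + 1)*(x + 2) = x^3 - x^2 - 10*x - 8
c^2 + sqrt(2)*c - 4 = (c - sqrt(2))*(c + 2*sqrt(2))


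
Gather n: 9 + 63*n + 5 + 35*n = 98*n + 14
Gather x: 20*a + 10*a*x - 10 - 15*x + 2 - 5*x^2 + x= 20*a - 5*x^2 + x*(10*a - 14) - 8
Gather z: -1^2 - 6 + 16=9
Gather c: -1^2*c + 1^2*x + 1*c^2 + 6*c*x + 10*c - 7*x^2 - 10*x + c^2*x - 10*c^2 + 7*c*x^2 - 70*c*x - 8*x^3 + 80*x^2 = c^2*(x - 9) + c*(7*x^2 - 64*x + 9) - 8*x^3 + 73*x^2 - 9*x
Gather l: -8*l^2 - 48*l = -8*l^2 - 48*l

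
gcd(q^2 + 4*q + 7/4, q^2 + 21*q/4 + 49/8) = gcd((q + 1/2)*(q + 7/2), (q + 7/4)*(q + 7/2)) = q + 7/2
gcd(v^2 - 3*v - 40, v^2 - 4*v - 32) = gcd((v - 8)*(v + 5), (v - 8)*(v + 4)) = v - 8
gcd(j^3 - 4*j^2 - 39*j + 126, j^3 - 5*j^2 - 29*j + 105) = j^2 - 10*j + 21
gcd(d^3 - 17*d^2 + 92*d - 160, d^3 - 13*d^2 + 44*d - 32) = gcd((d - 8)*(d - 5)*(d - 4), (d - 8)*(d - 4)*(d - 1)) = d^2 - 12*d + 32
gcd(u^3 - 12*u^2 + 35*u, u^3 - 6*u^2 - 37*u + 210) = u^2 - 12*u + 35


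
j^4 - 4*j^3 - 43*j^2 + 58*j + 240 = (j - 8)*(j - 3)*(j + 2)*(j + 5)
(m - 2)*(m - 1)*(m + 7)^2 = m^4 + 11*m^3 + 9*m^2 - 119*m + 98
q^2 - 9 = (q - 3)*(q + 3)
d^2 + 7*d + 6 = (d + 1)*(d + 6)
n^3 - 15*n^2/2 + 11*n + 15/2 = (n - 5)*(n - 3)*(n + 1/2)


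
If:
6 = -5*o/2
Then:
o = -12/5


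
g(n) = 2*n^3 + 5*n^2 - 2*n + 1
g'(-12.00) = 742.00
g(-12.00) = -2711.00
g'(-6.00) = 154.00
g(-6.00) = -239.00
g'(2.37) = 55.40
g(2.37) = 50.97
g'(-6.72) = 201.75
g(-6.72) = -366.70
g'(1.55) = 27.92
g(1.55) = 17.36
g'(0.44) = 3.56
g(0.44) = 1.26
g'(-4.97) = 96.51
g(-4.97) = -111.08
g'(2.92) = 78.36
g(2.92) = 87.59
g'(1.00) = 14.00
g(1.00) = 6.00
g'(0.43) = 3.41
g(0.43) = 1.22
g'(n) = 6*n^2 + 10*n - 2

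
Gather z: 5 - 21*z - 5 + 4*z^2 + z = 4*z^2 - 20*z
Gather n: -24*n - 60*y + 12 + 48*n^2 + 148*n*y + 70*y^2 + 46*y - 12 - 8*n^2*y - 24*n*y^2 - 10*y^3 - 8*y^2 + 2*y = n^2*(48 - 8*y) + n*(-24*y^2 + 148*y - 24) - 10*y^3 + 62*y^2 - 12*y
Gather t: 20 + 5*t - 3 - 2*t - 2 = 3*t + 15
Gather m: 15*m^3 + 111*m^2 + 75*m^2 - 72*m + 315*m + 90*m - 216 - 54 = 15*m^3 + 186*m^2 + 333*m - 270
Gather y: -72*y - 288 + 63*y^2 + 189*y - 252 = 63*y^2 + 117*y - 540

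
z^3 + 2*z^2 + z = z*(z + 1)^2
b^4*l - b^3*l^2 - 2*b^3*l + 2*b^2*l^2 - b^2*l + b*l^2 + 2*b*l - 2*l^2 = (b - 2)*(b - 1)*(b - l)*(b*l + l)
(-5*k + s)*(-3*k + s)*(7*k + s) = 105*k^3 - 41*k^2*s - k*s^2 + s^3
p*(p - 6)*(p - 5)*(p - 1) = p^4 - 12*p^3 + 41*p^2 - 30*p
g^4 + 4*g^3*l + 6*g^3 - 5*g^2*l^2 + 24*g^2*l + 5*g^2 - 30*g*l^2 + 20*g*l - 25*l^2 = (g + 1)*(g + 5)*(g - l)*(g + 5*l)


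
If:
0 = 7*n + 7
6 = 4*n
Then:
No Solution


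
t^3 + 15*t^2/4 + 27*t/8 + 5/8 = (t + 1/4)*(t + 1)*(t + 5/2)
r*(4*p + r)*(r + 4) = 4*p*r^2 + 16*p*r + r^3 + 4*r^2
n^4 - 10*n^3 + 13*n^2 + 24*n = n*(n - 8)*(n - 3)*(n + 1)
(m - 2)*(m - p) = m^2 - m*p - 2*m + 2*p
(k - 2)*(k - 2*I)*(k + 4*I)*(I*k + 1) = I*k^4 - k^3 - 2*I*k^3 + 2*k^2 + 10*I*k^2 + 8*k - 20*I*k - 16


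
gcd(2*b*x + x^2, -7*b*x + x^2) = x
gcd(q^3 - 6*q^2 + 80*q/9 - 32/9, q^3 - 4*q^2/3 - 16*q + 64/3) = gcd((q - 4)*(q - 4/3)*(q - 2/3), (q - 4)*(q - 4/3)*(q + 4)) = q^2 - 16*q/3 + 16/3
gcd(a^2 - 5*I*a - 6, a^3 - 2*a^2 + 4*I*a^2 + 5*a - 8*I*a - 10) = 1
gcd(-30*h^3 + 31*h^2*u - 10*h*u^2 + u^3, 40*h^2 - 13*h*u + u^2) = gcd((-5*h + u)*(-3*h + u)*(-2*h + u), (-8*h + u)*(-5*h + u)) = -5*h + u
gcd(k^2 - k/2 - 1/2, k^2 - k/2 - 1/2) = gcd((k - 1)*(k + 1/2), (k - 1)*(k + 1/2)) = k^2 - k/2 - 1/2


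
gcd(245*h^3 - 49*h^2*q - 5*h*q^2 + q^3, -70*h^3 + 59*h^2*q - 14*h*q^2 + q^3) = 35*h^2 - 12*h*q + q^2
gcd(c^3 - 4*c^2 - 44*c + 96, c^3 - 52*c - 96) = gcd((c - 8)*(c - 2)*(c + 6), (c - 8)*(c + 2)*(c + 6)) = c^2 - 2*c - 48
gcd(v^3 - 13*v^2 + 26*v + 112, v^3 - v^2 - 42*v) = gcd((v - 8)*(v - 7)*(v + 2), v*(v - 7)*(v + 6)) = v - 7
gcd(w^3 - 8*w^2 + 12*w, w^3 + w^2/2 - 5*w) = w^2 - 2*w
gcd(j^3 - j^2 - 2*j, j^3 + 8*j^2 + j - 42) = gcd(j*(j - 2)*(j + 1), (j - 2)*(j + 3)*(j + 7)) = j - 2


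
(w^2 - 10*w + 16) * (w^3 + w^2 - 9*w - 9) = w^5 - 9*w^4 - 3*w^3 + 97*w^2 - 54*w - 144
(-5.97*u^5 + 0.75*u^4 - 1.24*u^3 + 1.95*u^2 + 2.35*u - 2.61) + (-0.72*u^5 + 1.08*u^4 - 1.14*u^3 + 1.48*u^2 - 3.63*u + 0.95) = -6.69*u^5 + 1.83*u^4 - 2.38*u^3 + 3.43*u^2 - 1.28*u - 1.66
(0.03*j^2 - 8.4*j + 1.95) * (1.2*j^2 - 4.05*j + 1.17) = 0.036*j^4 - 10.2015*j^3 + 36.3951*j^2 - 17.7255*j + 2.2815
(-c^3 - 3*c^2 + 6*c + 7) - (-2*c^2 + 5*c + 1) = -c^3 - c^2 + c + 6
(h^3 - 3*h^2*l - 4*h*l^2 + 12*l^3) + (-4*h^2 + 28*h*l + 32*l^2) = h^3 - 3*h^2*l - 4*h^2 - 4*h*l^2 + 28*h*l + 12*l^3 + 32*l^2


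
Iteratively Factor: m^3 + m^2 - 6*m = (m)*(m^2 + m - 6) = m*(m - 2)*(m + 3)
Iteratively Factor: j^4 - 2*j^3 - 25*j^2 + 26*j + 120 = (j + 4)*(j^3 - 6*j^2 - j + 30) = (j + 2)*(j + 4)*(j^2 - 8*j + 15) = (j - 5)*(j + 2)*(j + 4)*(j - 3)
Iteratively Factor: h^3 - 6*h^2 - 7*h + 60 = (h + 3)*(h^2 - 9*h + 20) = (h - 5)*(h + 3)*(h - 4)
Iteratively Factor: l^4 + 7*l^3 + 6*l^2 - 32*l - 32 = (l - 2)*(l^3 + 9*l^2 + 24*l + 16) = (l - 2)*(l + 4)*(l^2 + 5*l + 4) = (l - 2)*(l + 1)*(l + 4)*(l + 4)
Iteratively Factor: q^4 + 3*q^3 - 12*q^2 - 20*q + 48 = (q + 4)*(q^3 - q^2 - 8*q + 12) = (q + 3)*(q + 4)*(q^2 - 4*q + 4) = (q - 2)*(q + 3)*(q + 4)*(q - 2)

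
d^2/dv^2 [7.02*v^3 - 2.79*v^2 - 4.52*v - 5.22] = 42.12*v - 5.58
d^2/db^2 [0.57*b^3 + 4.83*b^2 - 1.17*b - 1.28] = 3.42*b + 9.66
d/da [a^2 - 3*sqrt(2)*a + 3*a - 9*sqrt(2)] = 2*a - 3*sqrt(2) + 3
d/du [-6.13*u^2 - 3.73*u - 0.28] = -12.26*u - 3.73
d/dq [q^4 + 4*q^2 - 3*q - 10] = 4*q^3 + 8*q - 3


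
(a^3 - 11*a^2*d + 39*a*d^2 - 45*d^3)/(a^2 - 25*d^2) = (a^2 - 6*a*d + 9*d^2)/(a + 5*d)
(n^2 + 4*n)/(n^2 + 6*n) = (n + 4)/(n + 6)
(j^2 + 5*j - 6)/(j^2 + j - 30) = (j - 1)/(j - 5)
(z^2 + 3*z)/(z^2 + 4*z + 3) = z/(z + 1)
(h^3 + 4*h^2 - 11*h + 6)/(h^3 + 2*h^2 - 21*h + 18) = (h - 1)/(h - 3)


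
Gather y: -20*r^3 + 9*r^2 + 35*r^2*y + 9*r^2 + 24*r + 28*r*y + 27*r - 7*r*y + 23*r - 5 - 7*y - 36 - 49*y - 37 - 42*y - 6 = -20*r^3 + 18*r^2 + 74*r + y*(35*r^2 + 21*r - 98) - 84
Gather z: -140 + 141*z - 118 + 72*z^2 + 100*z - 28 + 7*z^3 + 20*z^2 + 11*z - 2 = 7*z^3 + 92*z^2 + 252*z - 288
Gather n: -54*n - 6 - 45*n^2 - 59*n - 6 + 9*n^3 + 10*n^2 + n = 9*n^3 - 35*n^2 - 112*n - 12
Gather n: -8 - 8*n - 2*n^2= -2*n^2 - 8*n - 8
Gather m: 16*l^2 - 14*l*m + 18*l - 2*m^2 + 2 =16*l^2 - 14*l*m + 18*l - 2*m^2 + 2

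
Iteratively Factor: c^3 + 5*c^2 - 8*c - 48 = (c + 4)*(c^2 + c - 12) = (c + 4)^2*(c - 3)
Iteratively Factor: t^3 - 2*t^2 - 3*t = (t + 1)*(t^2 - 3*t) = (t - 3)*(t + 1)*(t)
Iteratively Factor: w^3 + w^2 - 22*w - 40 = (w + 4)*(w^2 - 3*w - 10) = (w - 5)*(w + 4)*(w + 2)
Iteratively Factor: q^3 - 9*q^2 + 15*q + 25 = (q - 5)*(q^2 - 4*q - 5) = (q - 5)^2*(q + 1)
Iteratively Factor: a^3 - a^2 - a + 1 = (a - 1)*(a^2 - 1) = (a - 1)*(a + 1)*(a - 1)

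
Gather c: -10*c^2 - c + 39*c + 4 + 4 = -10*c^2 + 38*c + 8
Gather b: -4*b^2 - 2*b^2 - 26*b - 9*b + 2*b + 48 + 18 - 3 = -6*b^2 - 33*b + 63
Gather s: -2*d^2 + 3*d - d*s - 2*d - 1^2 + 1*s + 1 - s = -2*d^2 - d*s + d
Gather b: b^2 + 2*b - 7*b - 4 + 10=b^2 - 5*b + 6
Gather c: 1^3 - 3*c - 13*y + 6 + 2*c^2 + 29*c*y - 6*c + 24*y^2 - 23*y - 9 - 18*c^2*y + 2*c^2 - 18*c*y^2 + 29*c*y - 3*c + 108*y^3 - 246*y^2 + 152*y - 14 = c^2*(4 - 18*y) + c*(-18*y^2 + 58*y - 12) + 108*y^3 - 222*y^2 + 116*y - 16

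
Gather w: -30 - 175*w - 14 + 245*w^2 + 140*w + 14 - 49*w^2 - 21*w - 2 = 196*w^2 - 56*w - 32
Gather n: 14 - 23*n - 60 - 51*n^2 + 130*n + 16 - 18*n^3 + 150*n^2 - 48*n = -18*n^3 + 99*n^2 + 59*n - 30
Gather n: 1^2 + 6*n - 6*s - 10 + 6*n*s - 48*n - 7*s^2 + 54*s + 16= n*(6*s - 42) - 7*s^2 + 48*s + 7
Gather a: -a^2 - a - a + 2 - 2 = -a^2 - 2*a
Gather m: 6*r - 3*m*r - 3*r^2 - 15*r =-3*m*r - 3*r^2 - 9*r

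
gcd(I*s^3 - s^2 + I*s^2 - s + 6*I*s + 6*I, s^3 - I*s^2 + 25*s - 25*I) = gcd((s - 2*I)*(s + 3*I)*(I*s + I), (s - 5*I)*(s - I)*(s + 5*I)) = 1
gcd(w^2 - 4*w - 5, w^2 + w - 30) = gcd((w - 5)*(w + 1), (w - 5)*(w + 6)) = w - 5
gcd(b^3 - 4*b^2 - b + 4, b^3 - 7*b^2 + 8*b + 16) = b^2 - 3*b - 4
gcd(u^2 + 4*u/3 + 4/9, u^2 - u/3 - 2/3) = u + 2/3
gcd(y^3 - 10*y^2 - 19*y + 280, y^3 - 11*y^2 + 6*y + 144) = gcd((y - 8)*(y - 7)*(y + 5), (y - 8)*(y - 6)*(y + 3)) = y - 8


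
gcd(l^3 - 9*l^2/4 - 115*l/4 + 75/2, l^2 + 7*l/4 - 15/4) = l - 5/4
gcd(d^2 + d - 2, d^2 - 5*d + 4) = d - 1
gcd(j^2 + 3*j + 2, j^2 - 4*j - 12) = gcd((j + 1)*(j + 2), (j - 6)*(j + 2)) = j + 2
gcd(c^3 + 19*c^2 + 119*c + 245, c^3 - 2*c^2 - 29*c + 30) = c + 5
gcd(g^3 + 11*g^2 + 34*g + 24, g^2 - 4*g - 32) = g + 4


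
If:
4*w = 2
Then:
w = 1/2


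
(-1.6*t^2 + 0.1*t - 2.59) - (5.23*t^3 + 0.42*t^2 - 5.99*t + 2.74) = -5.23*t^3 - 2.02*t^2 + 6.09*t - 5.33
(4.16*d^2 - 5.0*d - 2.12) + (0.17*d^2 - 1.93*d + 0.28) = 4.33*d^2 - 6.93*d - 1.84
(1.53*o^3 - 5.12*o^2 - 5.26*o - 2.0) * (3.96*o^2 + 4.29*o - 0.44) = 6.0588*o^5 - 13.7115*o^4 - 43.4676*o^3 - 28.2326*o^2 - 6.2656*o + 0.88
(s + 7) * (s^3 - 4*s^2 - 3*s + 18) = s^4 + 3*s^3 - 31*s^2 - 3*s + 126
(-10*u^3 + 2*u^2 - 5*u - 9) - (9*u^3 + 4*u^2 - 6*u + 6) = -19*u^3 - 2*u^2 + u - 15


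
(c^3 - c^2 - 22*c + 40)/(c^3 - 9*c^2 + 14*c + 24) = (c^2 + 3*c - 10)/(c^2 - 5*c - 6)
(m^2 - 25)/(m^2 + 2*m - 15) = (m - 5)/(m - 3)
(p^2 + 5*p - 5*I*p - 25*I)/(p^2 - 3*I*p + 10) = (p + 5)/(p + 2*I)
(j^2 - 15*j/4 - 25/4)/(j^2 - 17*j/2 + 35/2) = (4*j + 5)/(2*(2*j - 7))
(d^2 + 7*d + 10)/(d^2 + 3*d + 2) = (d + 5)/(d + 1)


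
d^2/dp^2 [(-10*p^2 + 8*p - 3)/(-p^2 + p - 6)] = 2*(2*p^3 - 171*p^2 + 135*p + 297)/(p^6 - 3*p^5 + 21*p^4 - 37*p^3 + 126*p^2 - 108*p + 216)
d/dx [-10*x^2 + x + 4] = 1 - 20*x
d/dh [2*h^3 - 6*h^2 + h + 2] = 6*h^2 - 12*h + 1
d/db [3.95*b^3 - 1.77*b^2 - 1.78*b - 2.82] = 11.85*b^2 - 3.54*b - 1.78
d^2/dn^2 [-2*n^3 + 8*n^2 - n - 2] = 16 - 12*n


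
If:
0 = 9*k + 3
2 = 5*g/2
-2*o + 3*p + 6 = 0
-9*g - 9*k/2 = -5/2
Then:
No Solution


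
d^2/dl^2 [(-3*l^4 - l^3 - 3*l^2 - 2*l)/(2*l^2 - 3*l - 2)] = 6*l*(-4*l^5 + 18*l^4 - 15*l^3 - 61*l^2 - 42*l - 12)/(8*l^6 - 36*l^5 + 30*l^4 + 45*l^3 - 30*l^2 - 36*l - 8)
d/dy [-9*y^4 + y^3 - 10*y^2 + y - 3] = -36*y^3 + 3*y^2 - 20*y + 1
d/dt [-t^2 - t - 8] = -2*t - 1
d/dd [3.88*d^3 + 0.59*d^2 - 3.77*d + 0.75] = 11.64*d^2 + 1.18*d - 3.77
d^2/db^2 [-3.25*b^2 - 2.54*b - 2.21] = -6.50000000000000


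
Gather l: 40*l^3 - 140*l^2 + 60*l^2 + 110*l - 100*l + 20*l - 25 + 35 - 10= 40*l^3 - 80*l^2 + 30*l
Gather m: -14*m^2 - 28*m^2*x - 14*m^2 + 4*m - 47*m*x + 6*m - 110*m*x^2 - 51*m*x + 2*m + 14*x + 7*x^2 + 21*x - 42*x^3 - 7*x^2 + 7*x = m^2*(-28*x - 28) + m*(-110*x^2 - 98*x + 12) - 42*x^3 + 42*x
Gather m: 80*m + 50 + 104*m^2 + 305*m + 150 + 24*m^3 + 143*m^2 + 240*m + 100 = 24*m^3 + 247*m^2 + 625*m + 300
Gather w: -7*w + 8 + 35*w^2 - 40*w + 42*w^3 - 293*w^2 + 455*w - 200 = 42*w^3 - 258*w^2 + 408*w - 192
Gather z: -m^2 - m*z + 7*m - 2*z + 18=-m^2 + 7*m + z*(-m - 2) + 18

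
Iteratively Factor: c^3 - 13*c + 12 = (c + 4)*(c^2 - 4*c + 3) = (c - 3)*(c + 4)*(c - 1)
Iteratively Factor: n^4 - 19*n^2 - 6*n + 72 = (n - 4)*(n^3 + 4*n^2 - 3*n - 18) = (n - 4)*(n + 3)*(n^2 + n - 6) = (n - 4)*(n + 3)^2*(n - 2)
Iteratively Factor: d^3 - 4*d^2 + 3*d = (d - 1)*(d^2 - 3*d) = d*(d - 1)*(d - 3)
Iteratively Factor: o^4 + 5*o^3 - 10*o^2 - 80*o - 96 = (o + 2)*(o^3 + 3*o^2 - 16*o - 48) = (o - 4)*(o + 2)*(o^2 + 7*o + 12) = (o - 4)*(o + 2)*(o + 4)*(o + 3)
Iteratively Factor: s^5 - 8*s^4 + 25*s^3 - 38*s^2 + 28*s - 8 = (s - 2)*(s^4 - 6*s^3 + 13*s^2 - 12*s + 4) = (s - 2)*(s - 1)*(s^3 - 5*s^2 + 8*s - 4) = (s - 2)*(s - 1)^2*(s^2 - 4*s + 4) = (s - 2)^2*(s - 1)^2*(s - 2)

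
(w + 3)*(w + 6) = w^2 + 9*w + 18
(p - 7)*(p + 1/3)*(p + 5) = p^3 - 5*p^2/3 - 107*p/3 - 35/3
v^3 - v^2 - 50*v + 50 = (v - 1)*(v - 5*sqrt(2))*(v + 5*sqrt(2))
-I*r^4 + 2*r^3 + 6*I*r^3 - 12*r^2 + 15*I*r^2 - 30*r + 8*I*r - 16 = (r - 8)*(r + 1)*(r + 2*I)*(-I*r - I)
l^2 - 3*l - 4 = (l - 4)*(l + 1)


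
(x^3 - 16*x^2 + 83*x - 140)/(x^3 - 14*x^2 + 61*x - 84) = (x - 5)/(x - 3)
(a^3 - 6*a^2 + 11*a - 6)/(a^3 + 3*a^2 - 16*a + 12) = (a - 3)/(a + 6)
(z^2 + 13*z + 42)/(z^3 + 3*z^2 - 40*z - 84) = (z + 6)/(z^2 - 4*z - 12)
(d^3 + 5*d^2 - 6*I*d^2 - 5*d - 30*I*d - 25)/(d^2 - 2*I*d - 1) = (d^2 + 5*d*(1 - I) - 25*I)/(d - I)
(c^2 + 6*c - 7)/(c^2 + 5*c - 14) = (c - 1)/(c - 2)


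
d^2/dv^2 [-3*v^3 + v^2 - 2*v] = 2 - 18*v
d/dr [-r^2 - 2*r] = -2*r - 2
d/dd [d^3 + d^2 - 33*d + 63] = 3*d^2 + 2*d - 33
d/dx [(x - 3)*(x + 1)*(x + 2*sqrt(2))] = 3*x^2 - 4*x + 4*sqrt(2)*x - 4*sqrt(2) - 3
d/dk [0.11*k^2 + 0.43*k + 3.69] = 0.22*k + 0.43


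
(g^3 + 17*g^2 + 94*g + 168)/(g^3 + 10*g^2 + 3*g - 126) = (g + 4)/(g - 3)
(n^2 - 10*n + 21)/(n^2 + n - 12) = (n - 7)/(n + 4)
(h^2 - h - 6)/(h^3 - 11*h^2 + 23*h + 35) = (h^2 - h - 6)/(h^3 - 11*h^2 + 23*h + 35)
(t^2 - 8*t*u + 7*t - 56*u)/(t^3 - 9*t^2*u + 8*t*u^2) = (t + 7)/(t*(t - u))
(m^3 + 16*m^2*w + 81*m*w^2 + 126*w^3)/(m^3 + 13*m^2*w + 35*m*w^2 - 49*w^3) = (-m^2 - 9*m*w - 18*w^2)/(-m^2 - 6*m*w + 7*w^2)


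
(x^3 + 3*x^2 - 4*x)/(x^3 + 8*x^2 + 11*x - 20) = x/(x + 5)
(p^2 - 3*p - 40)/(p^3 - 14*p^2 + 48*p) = (p + 5)/(p*(p - 6))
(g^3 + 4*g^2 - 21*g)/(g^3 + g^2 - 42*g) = (g - 3)/(g - 6)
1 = 1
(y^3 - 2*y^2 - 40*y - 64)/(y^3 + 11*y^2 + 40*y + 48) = (y^2 - 6*y - 16)/(y^2 + 7*y + 12)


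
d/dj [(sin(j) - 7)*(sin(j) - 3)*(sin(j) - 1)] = (3*sin(j)^2 - 22*sin(j) + 31)*cos(j)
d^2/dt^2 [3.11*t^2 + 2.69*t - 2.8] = 6.22000000000000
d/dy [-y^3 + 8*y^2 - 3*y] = -3*y^2 + 16*y - 3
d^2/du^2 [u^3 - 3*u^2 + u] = 6*u - 6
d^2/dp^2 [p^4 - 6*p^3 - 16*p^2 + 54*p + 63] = 12*p^2 - 36*p - 32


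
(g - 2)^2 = g^2 - 4*g + 4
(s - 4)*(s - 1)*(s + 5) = s^3 - 21*s + 20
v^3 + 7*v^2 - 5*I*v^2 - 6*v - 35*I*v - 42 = (v + 7)*(v - 3*I)*(v - 2*I)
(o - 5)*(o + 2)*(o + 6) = o^3 + 3*o^2 - 28*o - 60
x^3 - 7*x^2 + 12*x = x*(x - 4)*(x - 3)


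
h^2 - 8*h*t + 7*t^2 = (h - 7*t)*(h - t)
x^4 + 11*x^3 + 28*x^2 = x^2*(x + 4)*(x + 7)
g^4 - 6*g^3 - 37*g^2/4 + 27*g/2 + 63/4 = (g - 7)*(g - 3/2)*(g + 1)*(g + 3/2)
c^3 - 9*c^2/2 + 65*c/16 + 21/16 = (c - 3)*(c - 7/4)*(c + 1/4)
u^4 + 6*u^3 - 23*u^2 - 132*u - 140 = (u - 5)*(u + 2)^2*(u + 7)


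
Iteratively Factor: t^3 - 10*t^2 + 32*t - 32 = (t - 4)*(t^2 - 6*t + 8) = (t - 4)*(t - 2)*(t - 4)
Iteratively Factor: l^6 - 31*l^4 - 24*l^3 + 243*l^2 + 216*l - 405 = (l - 3)*(l^5 + 3*l^4 - 22*l^3 - 90*l^2 - 27*l + 135) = (l - 3)*(l + 3)*(l^4 - 22*l^2 - 24*l + 45) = (l - 3)*(l + 3)^2*(l^3 - 3*l^2 - 13*l + 15) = (l - 3)*(l + 3)^3*(l^2 - 6*l + 5) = (l - 5)*(l - 3)*(l + 3)^3*(l - 1)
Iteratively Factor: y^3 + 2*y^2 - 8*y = (y + 4)*(y^2 - 2*y) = (y - 2)*(y + 4)*(y)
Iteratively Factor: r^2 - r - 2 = (r + 1)*(r - 2)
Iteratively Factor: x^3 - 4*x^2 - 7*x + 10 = (x - 1)*(x^2 - 3*x - 10) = (x - 1)*(x + 2)*(x - 5)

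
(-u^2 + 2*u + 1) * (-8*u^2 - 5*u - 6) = 8*u^4 - 11*u^3 - 12*u^2 - 17*u - 6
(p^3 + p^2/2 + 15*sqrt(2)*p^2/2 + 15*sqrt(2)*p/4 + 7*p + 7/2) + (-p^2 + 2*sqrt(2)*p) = p^3 - p^2/2 + 15*sqrt(2)*p^2/2 + 7*p + 23*sqrt(2)*p/4 + 7/2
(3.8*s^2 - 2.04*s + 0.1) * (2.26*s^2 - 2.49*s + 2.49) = 8.588*s^4 - 14.0724*s^3 + 14.7676*s^2 - 5.3286*s + 0.249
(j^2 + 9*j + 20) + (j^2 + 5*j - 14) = 2*j^2 + 14*j + 6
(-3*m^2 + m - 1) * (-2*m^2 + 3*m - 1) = 6*m^4 - 11*m^3 + 8*m^2 - 4*m + 1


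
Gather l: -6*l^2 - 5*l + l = -6*l^2 - 4*l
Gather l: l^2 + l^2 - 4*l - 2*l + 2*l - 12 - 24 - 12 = 2*l^2 - 4*l - 48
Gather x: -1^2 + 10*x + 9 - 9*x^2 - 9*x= -9*x^2 + x + 8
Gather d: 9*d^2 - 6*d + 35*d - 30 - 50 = 9*d^2 + 29*d - 80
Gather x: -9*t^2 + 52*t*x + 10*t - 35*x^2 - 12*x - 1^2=-9*t^2 + 10*t - 35*x^2 + x*(52*t - 12) - 1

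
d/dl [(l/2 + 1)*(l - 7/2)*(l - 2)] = 3*l^2/2 - 7*l/2 - 2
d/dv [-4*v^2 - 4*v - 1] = -8*v - 4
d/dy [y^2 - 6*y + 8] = 2*y - 6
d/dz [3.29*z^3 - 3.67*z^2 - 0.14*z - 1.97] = 9.87*z^2 - 7.34*z - 0.14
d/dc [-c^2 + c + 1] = 1 - 2*c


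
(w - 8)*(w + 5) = w^2 - 3*w - 40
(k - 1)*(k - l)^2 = k^3 - 2*k^2*l - k^2 + k*l^2 + 2*k*l - l^2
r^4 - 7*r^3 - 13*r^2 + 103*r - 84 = (r - 7)*(r - 3)*(r - 1)*(r + 4)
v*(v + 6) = v^2 + 6*v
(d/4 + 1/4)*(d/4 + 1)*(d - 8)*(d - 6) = d^4/16 - 9*d^3/16 - 9*d^2/8 + 23*d/2 + 12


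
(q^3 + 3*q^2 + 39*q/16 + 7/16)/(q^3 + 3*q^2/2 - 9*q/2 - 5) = (16*q^2 + 32*q + 7)/(8*(2*q^2 + q - 10))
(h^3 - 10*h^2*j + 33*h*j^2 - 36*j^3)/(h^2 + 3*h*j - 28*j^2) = (h^2 - 6*h*j + 9*j^2)/(h + 7*j)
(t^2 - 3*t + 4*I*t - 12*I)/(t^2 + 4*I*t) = (t - 3)/t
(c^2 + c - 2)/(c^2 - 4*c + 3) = (c + 2)/(c - 3)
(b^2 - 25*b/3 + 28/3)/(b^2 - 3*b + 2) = (3*b^2 - 25*b + 28)/(3*(b^2 - 3*b + 2))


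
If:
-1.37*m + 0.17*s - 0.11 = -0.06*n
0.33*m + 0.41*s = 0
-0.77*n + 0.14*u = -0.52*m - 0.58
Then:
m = 0.00743982683608618*u - 0.0441961141810358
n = 0.186842480460734*u + 0.723400026786833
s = 0.0355724821457117 - 0.00598815330709376*u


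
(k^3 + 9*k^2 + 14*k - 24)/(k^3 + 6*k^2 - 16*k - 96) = (k - 1)/(k - 4)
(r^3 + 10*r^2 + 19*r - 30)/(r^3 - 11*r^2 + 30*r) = (r^3 + 10*r^2 + 19*r - 30)/(r*(r^2 - 11*r + 30))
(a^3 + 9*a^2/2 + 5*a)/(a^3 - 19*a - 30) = a*(2*a + 5)/(2*(a^2 - 2*a - 15))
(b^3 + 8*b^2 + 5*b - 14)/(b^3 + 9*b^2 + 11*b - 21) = (b + 2)/(b + 3)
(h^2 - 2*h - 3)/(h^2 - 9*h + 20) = (h^2 - 2*h - 3)/(h^2 - 9*h + 20)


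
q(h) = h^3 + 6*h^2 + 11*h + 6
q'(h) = 3*h^2 + 12*h + 11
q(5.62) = 434.83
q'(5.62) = 173.19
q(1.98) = 59.06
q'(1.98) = 46.52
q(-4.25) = -9.14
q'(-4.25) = 14.19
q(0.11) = 7.28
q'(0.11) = 12.36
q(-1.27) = -0.34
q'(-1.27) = 0.60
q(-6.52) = -87.83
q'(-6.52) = 60.29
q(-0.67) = 1.02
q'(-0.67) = 4.31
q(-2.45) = 0.36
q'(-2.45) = -0.39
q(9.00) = 1320.00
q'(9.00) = 362.00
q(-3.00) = 0.00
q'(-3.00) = 2.00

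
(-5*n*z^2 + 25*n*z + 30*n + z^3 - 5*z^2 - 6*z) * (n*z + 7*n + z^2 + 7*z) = -5*n^2*z^3 - 10*n^2*z^2 + 205*n^2*z + 210*n^2 - 4*n*z^4 - 8*n*z^3 + 164*n*z^2 + 168*n*z + z^5 + 2*z^4 - 41*z^3 - 42*z^2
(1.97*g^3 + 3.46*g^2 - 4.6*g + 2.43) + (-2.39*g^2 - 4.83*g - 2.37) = 1.97*g^3 + 1.07*g^2 - 9.43*g + 0.0600000000000001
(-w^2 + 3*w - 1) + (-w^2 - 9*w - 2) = -2*w^2 - 6*w - 3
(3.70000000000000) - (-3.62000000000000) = 7.32000000000000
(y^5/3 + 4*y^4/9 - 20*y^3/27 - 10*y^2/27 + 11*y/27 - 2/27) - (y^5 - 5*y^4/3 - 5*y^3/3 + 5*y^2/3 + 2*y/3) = -2*y^5/3 + 19*y^4/9 + 25*y^3/27 - 55*y^2/27 - 7*y/27 - 2/27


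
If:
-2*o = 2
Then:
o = -1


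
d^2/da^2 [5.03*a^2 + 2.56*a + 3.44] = 10.0600000000000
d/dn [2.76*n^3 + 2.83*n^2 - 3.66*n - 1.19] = 8.28*n^2 + 5.66*n - 3.66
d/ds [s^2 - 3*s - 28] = 2*s - 3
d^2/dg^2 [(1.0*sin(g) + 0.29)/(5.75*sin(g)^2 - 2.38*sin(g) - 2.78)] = (-33.0625*sin(g)^5 - 52.0375*sin(g)^4 - 17.87905*sin(g)^3 + 43.959874*sin(g)^2 + 66.288456*sin(g) - 0.676147999999999)/(190.109375*sin(g)^6 - 236.06625*sin(g)^5 - 178.03035*sin(g)^4 + 214.784528*sin(g)^3 + 86.073804*sin(g)^2 - 55.180776*sin(g) - 21.484952)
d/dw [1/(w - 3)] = -1/(w - 3)^2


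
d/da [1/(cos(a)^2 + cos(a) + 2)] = (2*cos(a) + 1)*sin(a)/(cos(a)^2 + cos(a) + 2)^2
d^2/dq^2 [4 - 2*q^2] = -4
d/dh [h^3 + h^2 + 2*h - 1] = 3*h^2 + 2*h + 2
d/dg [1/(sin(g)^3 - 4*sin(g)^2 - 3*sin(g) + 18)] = -(3*sin(g) + 1)*cos(g)/((sin(g) - 3)^3*(sin(g) + 2)^2)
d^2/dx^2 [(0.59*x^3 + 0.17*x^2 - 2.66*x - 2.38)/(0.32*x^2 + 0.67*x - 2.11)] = (-1.11022302462516e-16*x^5 - 6.66133814775094e-16*x^4 + 0.708774*x^3 - 5.778066*x^2 + 1.92261*x - 11.357886)/(0.032768*x^6 + 0.205824*x^5 - 0.217248*x^4 - 2.413541*x^3 + 1.432479*x^2 + 8.948721*x - 9.393931)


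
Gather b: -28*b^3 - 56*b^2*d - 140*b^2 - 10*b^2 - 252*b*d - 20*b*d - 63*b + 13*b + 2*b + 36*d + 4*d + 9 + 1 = -28*b^3 + b^2*(-56*d - 150) + b*(-272*d - 48) + 40*d + 10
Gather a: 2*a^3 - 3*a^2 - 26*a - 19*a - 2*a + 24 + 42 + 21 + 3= 2*a^3 - 3*a^2 - 47*a + 90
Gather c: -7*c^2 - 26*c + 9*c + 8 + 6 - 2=-7*c^2 - 17*c + 12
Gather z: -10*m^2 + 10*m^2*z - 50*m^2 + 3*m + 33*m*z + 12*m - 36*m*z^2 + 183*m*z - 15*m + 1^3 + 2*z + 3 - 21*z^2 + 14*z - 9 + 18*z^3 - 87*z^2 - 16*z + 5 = -60*m^2 + 18*z^3 + z^2*(-36*m - 108) + z*(10*m^2 + 216*m)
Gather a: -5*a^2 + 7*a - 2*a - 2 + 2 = -5*a^2 + 5*a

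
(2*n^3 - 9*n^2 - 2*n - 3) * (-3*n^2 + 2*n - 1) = -6*n^5 + 31*n^4 - 14*n^3 + 14*n^2 - 4*n + 3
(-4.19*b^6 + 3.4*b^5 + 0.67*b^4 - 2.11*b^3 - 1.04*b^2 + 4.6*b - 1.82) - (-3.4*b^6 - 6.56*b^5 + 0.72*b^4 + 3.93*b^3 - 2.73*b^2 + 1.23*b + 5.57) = -0.79*b^6 + 9.96*b^5 - 0.0499999999999999*b^4 - 6.04*b^3 + 1.69*b^2 + 3.37*b - 7.39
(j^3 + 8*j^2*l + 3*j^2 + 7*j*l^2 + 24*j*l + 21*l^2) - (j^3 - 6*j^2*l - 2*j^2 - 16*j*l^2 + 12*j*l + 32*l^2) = 14*j^2*l + 5*j^2 + 23*j*l^2 + 12*j*l - 11*l^2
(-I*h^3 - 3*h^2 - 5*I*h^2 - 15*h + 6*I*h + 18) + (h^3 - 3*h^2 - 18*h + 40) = h^3 - I*h^3 - 6*h^2 - 5*I*h^2 - 33*h + 6*I*h + 58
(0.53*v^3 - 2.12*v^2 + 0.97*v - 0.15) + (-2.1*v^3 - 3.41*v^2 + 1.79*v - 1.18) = -1.57*v^3 - 5.53*v^2 + 2.76*v - 1.33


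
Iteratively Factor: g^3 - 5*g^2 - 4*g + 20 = (g - 5)*(g^2 - 4) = (g - 5)*(g - 2)*(g + 2)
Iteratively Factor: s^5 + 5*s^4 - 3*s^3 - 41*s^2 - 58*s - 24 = (s - 3)*(s^4 + 8*s^3 + 21*s^2 + 22*s + 8) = (s - 3)*(s + 1)*(s^3 + 7*s^2 + 14*s + 8) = (s - 3)*(s + 1)*(s + 2)*(s^2 + 5*s + 4) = (s - 3)*(s + 1)^2*(s + 2)*(s + 4)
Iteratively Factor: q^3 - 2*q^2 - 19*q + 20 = (q - 5)*(q^2 + 3*q - 4) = (q - 5)*(q - 1)*(q + 4)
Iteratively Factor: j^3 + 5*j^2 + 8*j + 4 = (j + 2)*(j^2 + 3*j + 2) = (j + 2)^2*(j + 1)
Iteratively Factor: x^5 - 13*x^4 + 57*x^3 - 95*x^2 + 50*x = (x - 1)*(x^4 - 12*x^3 + 45*x^2 - 50*x) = (x - 5)*(x - 1)*(x^3 - 7*x^2 + 10*x) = (x - 5)*(x - 2)*(x - 1)*(x^2 - 5*x) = x*(x - 5)*(x - 2)*(x - 1)*(x - 5)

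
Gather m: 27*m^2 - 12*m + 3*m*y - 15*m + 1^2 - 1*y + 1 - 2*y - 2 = 27*m^2 + m*(3*y - 27) - 3*y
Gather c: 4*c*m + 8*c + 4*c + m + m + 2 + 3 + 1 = c*(4*m + 12) + 2*m + 6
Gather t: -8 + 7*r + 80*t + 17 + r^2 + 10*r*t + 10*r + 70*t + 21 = r^2 + 17*r + t*(10*r + 150) + 30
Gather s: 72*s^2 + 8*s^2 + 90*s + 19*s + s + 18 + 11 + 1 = 80*s^2 + 110*s + 30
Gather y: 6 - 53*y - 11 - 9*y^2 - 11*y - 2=-9*y^2 - 64*y - 7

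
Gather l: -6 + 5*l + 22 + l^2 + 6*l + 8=l^2 + 11*l + 24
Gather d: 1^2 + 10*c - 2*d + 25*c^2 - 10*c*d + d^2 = 25*c^2 + 10*c + d^2 + d*(-10*c - 2) + 1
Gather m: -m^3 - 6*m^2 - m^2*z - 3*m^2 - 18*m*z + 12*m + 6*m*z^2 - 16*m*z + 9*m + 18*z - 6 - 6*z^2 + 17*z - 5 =-m^3 + m^2*(-z - 9) + m*(6*z^2 - 34*z + 21) - 6*z^2 + 35*z - 11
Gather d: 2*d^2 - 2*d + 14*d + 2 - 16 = 2*d^2 + 12*d - 14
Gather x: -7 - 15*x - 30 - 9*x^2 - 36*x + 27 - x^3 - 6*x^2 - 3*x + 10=-x^3 - 15*x^2 - 54*x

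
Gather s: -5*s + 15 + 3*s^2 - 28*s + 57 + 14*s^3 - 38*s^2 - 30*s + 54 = 14*s^3 - 35*s^2 - 63*s + 126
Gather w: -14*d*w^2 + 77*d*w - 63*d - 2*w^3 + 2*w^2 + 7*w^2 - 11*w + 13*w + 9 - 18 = -63*d - 2*w^3 + w^2*(9 - 14*d) + w*(77*d + 2) - 9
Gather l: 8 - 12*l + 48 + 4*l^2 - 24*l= 4*l^2 - 36*l + 56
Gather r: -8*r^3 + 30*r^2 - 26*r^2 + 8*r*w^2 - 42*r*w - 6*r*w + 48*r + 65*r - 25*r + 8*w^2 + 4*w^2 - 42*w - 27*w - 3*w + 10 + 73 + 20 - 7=-8*r^3 + 4*r^2 + r*(8*w^2 - 48*w + 88) + 12*w^2 - 72*w + 96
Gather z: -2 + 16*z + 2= 16*z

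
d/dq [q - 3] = 1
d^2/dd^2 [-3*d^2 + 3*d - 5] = -6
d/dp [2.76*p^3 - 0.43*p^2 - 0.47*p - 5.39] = 8.28*p^2 - 0.86*p - 0.47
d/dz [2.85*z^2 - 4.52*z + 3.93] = 5.7*z - 4.52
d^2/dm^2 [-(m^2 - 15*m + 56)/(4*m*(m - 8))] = 7/(2*m^3)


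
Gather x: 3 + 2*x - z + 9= 2*x - z + 12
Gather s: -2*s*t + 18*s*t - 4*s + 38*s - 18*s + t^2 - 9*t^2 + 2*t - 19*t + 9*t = s*(16*t + 16) - 8*t^2 - 8*t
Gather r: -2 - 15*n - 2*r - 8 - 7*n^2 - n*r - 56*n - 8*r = -7*n^2 - 71*n + r*(-n - 10) - 10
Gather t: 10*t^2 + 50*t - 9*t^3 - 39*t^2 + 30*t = -9*t^3 - 29*t^2 + 80*t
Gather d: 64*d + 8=64*d + 8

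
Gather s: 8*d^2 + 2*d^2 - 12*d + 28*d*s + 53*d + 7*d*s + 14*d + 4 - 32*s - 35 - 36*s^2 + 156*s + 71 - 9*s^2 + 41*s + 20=10*d^2 + 55*d - 45*s^2 + s*(35*d + 165) + 60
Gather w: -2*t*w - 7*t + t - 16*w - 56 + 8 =-6*t + w*(-2*t - 16) - 48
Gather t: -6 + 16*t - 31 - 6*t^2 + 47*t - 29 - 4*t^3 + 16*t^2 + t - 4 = -4*t^3 + 10*t^2 + 64*t - 70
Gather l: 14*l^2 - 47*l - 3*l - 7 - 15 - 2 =14*l^2 - 50*l - 24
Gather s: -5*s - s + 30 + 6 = 36 - 6*s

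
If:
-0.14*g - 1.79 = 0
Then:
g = -12.79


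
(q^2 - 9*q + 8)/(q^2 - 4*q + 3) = (q - 8)/(q - 3)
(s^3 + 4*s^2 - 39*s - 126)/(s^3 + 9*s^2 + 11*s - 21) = (s - 6)/(s - 1)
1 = 1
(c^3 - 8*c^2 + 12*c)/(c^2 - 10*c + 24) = c*(c - 2)/(c - 4)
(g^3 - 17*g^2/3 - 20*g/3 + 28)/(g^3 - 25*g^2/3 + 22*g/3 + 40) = (3*g^2 + g - 14)/(3*g^2 - 7*g - 20)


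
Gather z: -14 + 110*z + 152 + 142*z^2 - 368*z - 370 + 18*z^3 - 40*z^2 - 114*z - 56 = 18*z^3 + 102*z^2 - 372*z - 288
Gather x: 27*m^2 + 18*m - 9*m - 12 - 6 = 27*m^2 + 9*m - 18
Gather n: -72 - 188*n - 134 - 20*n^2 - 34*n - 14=-20*n^2 - 222*n - 220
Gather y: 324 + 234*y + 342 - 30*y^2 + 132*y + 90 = -30*y^2 + 366*y + 756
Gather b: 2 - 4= -2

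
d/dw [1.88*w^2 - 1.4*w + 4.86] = 3.76*w - 1.4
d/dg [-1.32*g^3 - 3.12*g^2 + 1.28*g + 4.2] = -3.96*g^2 - 6.24*g + 1.28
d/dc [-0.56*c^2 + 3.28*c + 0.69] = 3.28 - 1.12*c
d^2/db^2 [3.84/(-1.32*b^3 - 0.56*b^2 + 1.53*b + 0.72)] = ((30.4128*b + 4.3008)*(1.32*b^3 + 0.56*b^2 - 1.53*b - 0.72) - 3.84*(3.96*b^2 + 1.12*b - 1.53)*(7.92*b^2 + 2.24*b - 3.06))/(1.32*b^3 + 0.56*b^2 - 1.53*b - 0.72)^3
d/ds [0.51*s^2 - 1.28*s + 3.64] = 1.02*s - 1.28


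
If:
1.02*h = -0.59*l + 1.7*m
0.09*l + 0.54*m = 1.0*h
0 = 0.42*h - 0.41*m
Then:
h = 0.00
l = 0.00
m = 0.00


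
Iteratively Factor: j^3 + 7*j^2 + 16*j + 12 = (j + 3)*(j^2 + 4*j + 4) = (j + 2)*(j + 3)*(j + 2)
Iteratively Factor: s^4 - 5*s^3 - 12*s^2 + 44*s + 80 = (s + 2)*(s^3 - 7*s^2 + 2*s + 40) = (s - 4)*(s + 2)*(s^2 - 3*s - 10) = (s - 5)*(s - 4)*(s + 2)*(s + 2)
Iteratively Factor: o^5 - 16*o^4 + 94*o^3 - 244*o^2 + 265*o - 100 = (o - 5)*(o^4 - 11*o^3 + 39*o^2 - 49*o + 20) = (o - 5)*(o - 4)*(o^3 - 7*o^2 + 11*o - 5) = (o - 5)*(o - 4)*(o - 1)*(o^2 - 6*o + 5) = (o - 5)*(o - 4)*(o - 1)^2*(o - 5)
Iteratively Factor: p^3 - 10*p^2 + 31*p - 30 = (p - 3)*(p^2 - 7*p + 10) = (p - 5)*(p - 3)*(p - 2)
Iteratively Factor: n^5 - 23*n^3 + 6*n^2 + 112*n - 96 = (n + 3)*(n^4 - 3*n^3 - 14*n^2 + 48*n - 32) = (n - 1)*(n + 3)*(n^3 - 2*n^2 - 16*n + 32) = (n - 1)*(n + 3)*(n + 4)*(n^2 - 6*n + 8) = (n - 4)*(n - 1)*(n + 3)*(n + 4)*(n - 2)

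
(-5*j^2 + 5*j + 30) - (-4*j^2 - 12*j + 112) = -j^2 + 17*j - 82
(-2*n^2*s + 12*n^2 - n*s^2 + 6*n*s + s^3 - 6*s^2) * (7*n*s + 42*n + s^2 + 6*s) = -14*n^3*s^2 + 504*n^3 - 9*n^2*s^3 + 324*n^2*s + 6*n*s^4 - 216*n*s^2 + s^5 - 36*s^3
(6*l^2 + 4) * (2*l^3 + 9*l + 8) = 12*l^5 + 62*l^3 + 48*l^2 + 36*l + 32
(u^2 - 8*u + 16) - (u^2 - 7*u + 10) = 6 - u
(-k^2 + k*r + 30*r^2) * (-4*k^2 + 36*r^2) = 4*k^4 - 4*k^3*r - 156*k^2*r^2 + 36*k*r^3 + 1080*r^4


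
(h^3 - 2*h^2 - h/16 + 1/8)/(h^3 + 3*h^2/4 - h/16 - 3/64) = 4*(h - 2)/(4*h + 3)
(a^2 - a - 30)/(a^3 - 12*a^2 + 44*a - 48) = (a + 5)/(a^2 - 6*a + 8)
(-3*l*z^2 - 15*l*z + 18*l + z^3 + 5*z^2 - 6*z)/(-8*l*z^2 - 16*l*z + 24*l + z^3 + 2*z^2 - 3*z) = (-3*l*z - 18*l + z^2 + 6*z)/(-8*l*z - 24*l + z^2 + 3*z)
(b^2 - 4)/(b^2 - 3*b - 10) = (b - 2)/(b - 5)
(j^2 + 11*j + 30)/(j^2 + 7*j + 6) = (j + 5)/(j + 1)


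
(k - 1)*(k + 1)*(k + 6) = k^3 + 6*k^2 - k - 6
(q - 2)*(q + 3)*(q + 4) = q^3 + 5*q^2 - 2*q - 24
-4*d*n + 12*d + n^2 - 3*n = (-4*d + n)*(n - 3)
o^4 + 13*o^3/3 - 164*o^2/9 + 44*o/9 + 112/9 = (o - 2)*(o - 4/3)*(o + 2/3)*(o + 7)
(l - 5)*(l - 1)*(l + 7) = l^3 + l^2 - 37*l + 35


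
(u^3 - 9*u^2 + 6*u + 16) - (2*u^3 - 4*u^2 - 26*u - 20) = -u^3 - 5*u^2 + 32*u + 36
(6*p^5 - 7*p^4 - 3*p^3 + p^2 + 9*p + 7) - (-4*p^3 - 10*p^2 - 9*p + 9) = 6*p^5 - 7*p^4 + p^3 + 11*p^2 + 18*p - 2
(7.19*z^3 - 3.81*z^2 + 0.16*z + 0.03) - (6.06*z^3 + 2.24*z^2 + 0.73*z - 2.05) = 1.13*z^3 - 6.05*z^2 - 0.57*z + 2.08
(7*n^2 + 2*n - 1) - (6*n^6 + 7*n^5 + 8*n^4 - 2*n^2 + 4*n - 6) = -6*n^6 - 7*n^5 - 8*n^4 + 9*n^2 - 2*n + 5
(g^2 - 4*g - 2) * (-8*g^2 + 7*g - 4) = -8*g^4 + 39*g^3 - 16*g^2 + 2*g + 8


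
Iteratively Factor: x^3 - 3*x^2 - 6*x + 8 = (x - 4)*(x^2 + x - 2) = (x - 4)*(x + 2)*(x - 1)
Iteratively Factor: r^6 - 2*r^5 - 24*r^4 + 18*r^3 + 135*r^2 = (r - 5)*(r^5 + 3*r^4 - 9*r^3 - 27*r^2) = (r - 5)*(r + 3)*(r^4 - 9*r^2) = r*(r - 5)*(r + 3)*(r^3 - 9*r) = r*(r - 5)*(r + 3)^2*(r^2 - 3*r) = r*(r - 5)*(r - 3)*(r + 3)^2*(r)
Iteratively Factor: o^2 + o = (o)*(o + 1)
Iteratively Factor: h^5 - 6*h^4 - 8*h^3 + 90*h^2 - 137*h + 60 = (h - 1)*(h^4 - 5*h^3 - 13*h^2 + 77*h - 60) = (h - 3)*(h - 1)*(h^3 - 2*h^2 - 19*h + 20) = (h - 3)*(h - 1)^2*(h^2 - h - 20) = (h - 5)*(h - 3)*(h - 1)^2*(h + 4)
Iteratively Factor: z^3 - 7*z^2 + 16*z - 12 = (z - 2)*(z^2 - 5*z + 6) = (z - 2)^2*(z - 3)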